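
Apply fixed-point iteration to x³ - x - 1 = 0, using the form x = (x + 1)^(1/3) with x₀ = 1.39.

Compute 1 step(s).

Equation: x³ - x - 1 = 0
Fixed-point form: x = (x + 1)^(1/3)
x₀ = 1.39

x_1 = g(1.390000) = 1.337004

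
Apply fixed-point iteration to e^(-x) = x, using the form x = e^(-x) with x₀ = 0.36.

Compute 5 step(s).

Equation: e^(-x) = x
Fixed-point form: x = e^(-x)
x₀ = 0.36

x_1 = g(0.360000) = 0.697676
x_2 = g(0.697676) = 0.497741
x_3 = g(0.497741) = 0.607903
x_4 = g(0.607903) = 0.544492
x_5 = g(0.544492) = 0.580137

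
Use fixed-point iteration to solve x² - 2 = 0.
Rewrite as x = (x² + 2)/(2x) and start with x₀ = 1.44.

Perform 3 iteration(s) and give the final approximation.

Equation: x² - 2 = 0
Fixed-point form: x = (x² + 2)/(2x)
x₀ = 1.44

x_1 = g(1.440000) = 1.414444
x_2 = g(1.414444) = 1.414214
x_3 = g(1.414214) = 1.414214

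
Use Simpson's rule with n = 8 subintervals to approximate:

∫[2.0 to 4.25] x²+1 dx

f(x) = x²+1
a = 2.0, b = 4.25, n = 8
h = (b - a)/n = 0.281250

Simpson's rule: (h/3)[f(x₀) + 4f(x₁) + 2f(x₂) + ... + f(xₙ)]

x_0 = 2.0000, f(x_0) = 5.000000, coefficient = 1
x_1 = 2.2812, f(x_1) = 6.204102, coefficient = 4
x_2 = 2.5625, f(x_2) = 7.566406, coefficient = 2
x_3 = 2.8438, f(x_3) = 9.086914, coefficient = 4
x_4 = 3.1250, f(x_4) = 10.765625, coefficient = 2
x_5 = 3.4062, f(x_5) = 12.602539, coefficient = 4
x_6 = 3.6875, f(x_6) = 14.597656, coefficient = 2
x_7 = 3.9688, f(x_7) = 16.750977, coefficient = 4
x_8 = 4.2500, f(x_8) = 19.062500, coefficient = 1

I ≈ (0.281250/3) × 268.500000 = 25.171875
Exact value: 25.171875
Error: 0.000000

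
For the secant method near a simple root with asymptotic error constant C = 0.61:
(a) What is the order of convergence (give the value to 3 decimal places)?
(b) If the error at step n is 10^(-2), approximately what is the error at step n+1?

(a) Secant method has superlinear convergence with order φ = (1+√5)/2 ≈ 1.618.
    This means |e_{n+1}| ≈ C|e_n|^1.618.

(b) With |e_n| = 10^(-2) and C = 0.61:
    |e_{n+1}| ≈ 0.61 × (10^(-2))^1.618 = 0.61 × 10^(-3.24)

(a) ≈ 1.618 (golden ratio); (b) |e_{n+1}| ≈ 3.542e-04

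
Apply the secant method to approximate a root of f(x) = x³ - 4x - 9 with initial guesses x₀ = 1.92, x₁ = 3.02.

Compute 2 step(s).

f(x) = x³ - 4x - 9
x₀ = 1.92, x₁ = 3.02

Secant formula: x_{n+1} = x_n - f(x_n)(x_n - x_{n-1})/(f(x_n) - f(x_{n-1}))

Iteration 1:
  f(1.920000) = -9.602112
  f(3.020000) = 6.463608
  x_2 = 3.020000 - 6.463608×(3.020000 - 1.920000)/(6.463608 - (-9.602112))
       = 2.577445
Iteration 2:
  f(3.020000) = 6.463608
  f(2.577445) = -2.187243
  x_3 = 2.577445 - (-2.187243)×(2.577445 - 3.020000)/(-2.187243 - 6.463608)
       = 2.689338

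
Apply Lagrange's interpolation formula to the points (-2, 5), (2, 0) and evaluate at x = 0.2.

Lagrange interpolation formula:
P(x) = Σ yᵢ × Lᵢ(x)
where Lᵢ(x) = Π_{j≠i} (x - xⱼ)/(xᵢ - xⱼ)

L_0(0.2) = (0.2 - 2)/(-2 - 2) = 0.450000
L_1(0.2) = (0.2 - (-2))/(2 - (-2)) = 0.550000

P(0.2) = 5×L_0(0.2) + 0×L_1(0.2)
P(0.2) = 2.250000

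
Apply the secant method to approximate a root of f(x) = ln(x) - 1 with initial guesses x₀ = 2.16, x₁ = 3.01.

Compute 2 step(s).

f(x) = ln(x) - 1
x₀ = 2.16, x₁ = 3.01

Secant formula: x_{n+1} = x_n - f(x_n)(x_n - x_{n-1})/(f(x_n) - f(x_{n-1}))

Iteration 1:
  f(2.160000) = -0.229892
  f(3.010000) = 0.101940
  x_2 = 3.010000 - 0.101940×(3.010000 - 2.160000)/(0.101940 - (-0.229892))
       = 2.748877
Iteration 2:
  f(3.010000) = 0.101940
  f(2.748877) = 0.011192
  x_3 = 2.748877 - 0.011192×(2.748877 - 3.010000)/(0.011192 - 0.101940)
       = 2.716671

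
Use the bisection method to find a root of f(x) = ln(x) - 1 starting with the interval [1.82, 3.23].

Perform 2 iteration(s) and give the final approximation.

f(x) = ln(x) - 1
Initial interval: [1.82, 3.23]

Iteration 1:
  c_1 = (1.820000 + 3.230000)/2 = 2.525000
  f(c_1) = f(2.525000) = -0.073759
  f(a) × f(c) ≥ 0, new interval: [2.525000, 3.230000]
Iteration 2:
  c_2 = (2.525000 + 3.230000)/2 = 2.877500
  f(c_2) = f(2.877500) = 0.056922
  f(a) × f(c) < 0, new interval: [2.525000, 2.877500]

After 2 iteration(s), the approximation is c_2 = 2.877500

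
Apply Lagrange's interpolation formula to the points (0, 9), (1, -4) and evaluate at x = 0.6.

Lagrange interpolation formula:
P(x) = Σ yᵢ × Lᵢ(x)
where Lᵢ(x) = Π_{j≠i} (x - xⱼ)/(xᵢ - xⱼ)

L_0(0.6) = (0.6 - 1)/(0 - 1) = 0.400000
L_1(0.6) = (0.6 - 0)/(1 - 0) = 0.600000

P(0.6) = 9×L_0(0.6) + (-4)×L_1(0.6)
P(0.6) = 1.200000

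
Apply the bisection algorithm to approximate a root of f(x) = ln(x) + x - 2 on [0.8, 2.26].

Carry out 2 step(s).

f(x) = ln(x) + x - 2
Initial interval: [0.8, 2.26]

Iteration 1:
  c_1 = (0.800000 + 2.260000)/2 = 1.530000
  f(c_1) = f(1.530000) = -0.044732
  f(a) × f(c) ≥ 0, new interval: [1.530000, 2.260000]
Iteration 2:
  c_2 = (1.530000 + 2.260000)/2 = 1.895000
  f(c_2) = f(1.895000) = 0.534219
  f(a) × f(c) < 0, new interval: [1.530000, 1.895000]

After 2 iteration(s), the approximation is c_2 = 1.895000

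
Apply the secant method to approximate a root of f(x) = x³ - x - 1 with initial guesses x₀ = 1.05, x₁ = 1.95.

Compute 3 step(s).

f(x) = x³ - x - 1
x₀ = 1.05, x₁ = 1.95

Secant formula: x_{n+1} = x_n - f(x_n)(x_n - x_{n-1})/(f(x_n) - f(x_{n-1}))

Iteration 1:
  f(1.050000) = -0.892375
  f(1.950000) = 4.464875
  x_2 = 1.950000 - 4.464875×(1.950000 - 1.050000)/(4.464875 - (-0.892375))
       = 1.199916
Iteration 2:
  f(1.950000) = 4.464875
  f(1.199916) = -0.472279
  x_3 = 1.199916 - (-0.472279)×(1.199916 - 1.950000)/(-0.472279 - 4.464875)
       = 1.271668
Iteration 3:
  f(1.199916) = -0.472279
  f(1.271668) = -0.215205
  x_4 = 1.271668 - (-0.215205)×(1.271668 - 1.199916)/(-0.215205 - (-0.472279))
       = 1.331733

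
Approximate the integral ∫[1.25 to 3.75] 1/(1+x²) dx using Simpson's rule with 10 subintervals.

f(x) = 1/(1+x²)
a = 1.25, b = 3.75, n = 10
h = (b - a)/n = 0.250000

Simpson's rule: (h/3)[f(x₀) + 4f(x₁) + 2f(x₂) + ... + f(xₙ)]

x_0 = 1.2500, f(x_0) = 0.390244, coefficient = 1
x_1 = 1.5000, f(x_1) = 0.307692, coefficient = 4
x_2 = 1.7500, f(x_2) = 0.246154, coefficient = 2
x_3 = 2.0000, f(x_3) = 0.200000, coefficient = 4
x_4 = 2.2500, f(x_4) = 0.164948, coefficient = 2
x_5 = 2.5000, f(x_5) = 0.137931, coefficient = 4
x_6 = 2.7500, f(x_6) = 0.116788, coefficient = 2
x_7 = 3.0000, f(x_7) = 0.100000, coefficient = 4
x_8 = 3.2500, f(x_8) = 0.086486, coefficient = 2
x_9 = 3.5000, f(x_9) = 0.075472, coefficient = 4
x_10 = 3.7500, f(x_10) = 0.066390, coefficient = 1

I ≈ (0.250000/3) × 4.969768 = 0.414147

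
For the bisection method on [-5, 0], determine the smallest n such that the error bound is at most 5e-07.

We need (b-a)/2^n ≤ 5e-07
(0 - (-5))/2^n ≤ 5e-07
5/2^n ≤ 5e-07
2^n ≥ 10000000
n ≥ log₂(10000000) = 23.25
n ≥ 24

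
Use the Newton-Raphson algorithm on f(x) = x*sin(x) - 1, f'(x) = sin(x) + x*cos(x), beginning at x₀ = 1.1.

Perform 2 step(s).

f(x) = x*sin(x) - 1
f'(x) = sin(x) + x*cos(x)
x₀ = 1.1

Newton-Raphson formula: x_{n+1} = x_n - f(x_n)/f'(x_n)

Iteration 1:
  f(1.100000) = -0.019672
  f'(1.100000) = 1.390163
  x_1 = 1.100000 - (-0.019672)/1.390163 = 1.114151
Iteration 2:
  f(1.114151) = -0.000009
  f'(1.114151) = 1.388810
  x_2 = 1.114151 - (-0.000009)/1.388810 = 1.114157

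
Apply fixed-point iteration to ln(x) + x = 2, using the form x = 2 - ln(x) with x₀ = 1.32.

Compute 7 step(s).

Equation: ln(x) + x = 2
Fixed-point form: x = 2 - ln(x)
x₀ = 1.32

x_1 = g(1.320000) = 1.722368
x_2 = g(1.722368) = 1.456300
x_3 = g(1.456300) = 1.624101
x_4 = g(1.624101) = 1.515045
x_5 = g(1.515045) = 1.584555
x_6 = g(1.584555) = 1.539697
x_7 = g(1.539697) = 1.568415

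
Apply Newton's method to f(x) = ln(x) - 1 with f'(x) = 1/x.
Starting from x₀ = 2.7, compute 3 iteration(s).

f(x) = ln(x) - 1
f'(x) = 1/x
x₀ = 2.7

Newton-Raphson formula: x_{n+1} = x_n - f(x_n)/f'(x_n)

Iteration 1:
  f(2.700000) = -0.006748
  f'(2.700000) = 0.370370
  x_1 = 2.700000 - (-0.006748)/0.370370 = 2.718220
Iteration 2:
  f(2.718220) = -0.000023
  f'(2.718220) = 0.367888
  x_2 = 2.718220 - (-0.000023)/0.367888 = 2.718282
Iteration 3:
  f(2.718282) = 0.000000
  f'(2.718282) = 0.367879
  x_3 = 2.718282 - 0.000000/0.367879 = 2.718282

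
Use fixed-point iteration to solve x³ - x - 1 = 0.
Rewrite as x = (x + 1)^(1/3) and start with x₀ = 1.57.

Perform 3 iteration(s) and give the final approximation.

Equation: x³ - x - 1 = 0
Fixed-point form: x = (x + 1)^(1/3)
x₀ = 1.57

x_1 = g(1.570000) = 1.369760
x_2 = g(1.369760) = 1.333219
x_3 = g(1.333219) = 1.326331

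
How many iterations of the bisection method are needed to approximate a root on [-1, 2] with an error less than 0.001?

We need (b-a)/2^n ≤ 0.001
(2 - (-1))/2^n ≤ 0.001
3/2^n ≤ 0.001
2^n ≥ 3000
n ≥ log₂(3000) = 11.55
n ≥ 12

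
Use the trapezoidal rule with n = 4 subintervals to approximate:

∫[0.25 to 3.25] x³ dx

f(x) = x³
a = 0.25, b = 3.25, n = 4
h = (b - a)/n = 0.750000

Trapezoidal rule: (h/2)[f(x₀) + 2f(x₁) + 2f(x₂) + ... + f(xₙ)]

x_0 = 0.2500, f(x_0) = 0.015625, coefficient = 1
x_1 = 1.0000, f(x_1) = 1.000000, coefficient = 2
x_2 = 1.7500, f(x_2) = 5.359375, coefficient = 2
x_3 = 2.5000, f(x_3) = 15.625000, coefficient = 2
x_4 = 3.2500, f(x_4) = 34.328125, coefficient = 1

I ≈ (0.750000/2) × 78.312500 = 29.367188
Exact value: 27.890625
Error: 1.476562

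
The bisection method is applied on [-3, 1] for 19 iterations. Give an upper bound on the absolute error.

Bisection error bound: |error| ≤ (b-a)/2^n
|error| ≤ (1 - (-3))/2^19 = 4/2^19
|error| ≤ 0.0000076294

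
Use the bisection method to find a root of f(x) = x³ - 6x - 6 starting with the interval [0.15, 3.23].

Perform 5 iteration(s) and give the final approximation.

f(x) = x³ - 6x - 6
Initial interval: [0.15, 3.23]

Iteration 1:
  c_1 = (0.150000 + 3.230000)/2 = 1.690000
  f(c_1) = f(1.690000) = -11.313191
  f(a) × f(c) ≥ 0, new interval: [1.690000, 3.230000]
Iteration 2:
  c_2 = (1.690000 + 3.230000)/2 = 2.460000
  f(c_2) = f(2.460000) = -5.873064
  f(a) × f(c) ≥ 0, new interval: [2.460000, 3.230000]
Iteration 3:
  c_3 = (2.460000 + 3.230000)/2 = 2.845000
  f(c_3) = f(2.845000) = -0.042499
  f(a) × f(c) ≥ 0, new interval: [2.845000, 3.230000]
Iteration 4:
  c_4 = (2.845000 + 3.230000)/2 = 3.037500
  f(c_4) = f(3.037500) = 3.800209
  f(a) × f(c) < 0, new interval: [2.845000, 3.037500]
Iteration 5:
  c_5 = (2.845000 + 3.037500)/2 = 2.941250
  f(c_5) = f(2.941250) = 1.797111
  f(a) × f(c) < 0, new interval: [2.845000, 2.941250]

After 5 iteration(s), the approximation is c_5 = 2.941250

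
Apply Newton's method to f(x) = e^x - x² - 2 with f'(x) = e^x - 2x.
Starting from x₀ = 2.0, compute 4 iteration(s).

f(x) = e^x - x² - 2
f'(x) = e^x - 2x
x₀ = 2.0

Newton-Raphson formula: x_{n+1} = x_n - f(x_n)/f'(x_n)

Iteration 1:
  f(2.000000) = 1.389056
  f'(2.000000) = 3.389056
  x_1 = 2.000000 - 1.389056/3.389056 = 1.590135
Iteration 2:
  f(1.590135) = 0.375881
  f'(1.590135) = 1.724140
  x_2 = 1.590135 - 0.375881/1.724140 = 1.372124
Iteration 3:
  f(1.372124) = 0.060994
  f'(1.372124) = 1.199470
  x_3 = 1.372124 - 0.060994/1.199470 = 1.321273
Iteration 4:
  f(1.321273) = 0.002428
  f'(1.321273) = 1.105644
  x_4 = 1.321273 - 0.002428/1.105644 = 1.319077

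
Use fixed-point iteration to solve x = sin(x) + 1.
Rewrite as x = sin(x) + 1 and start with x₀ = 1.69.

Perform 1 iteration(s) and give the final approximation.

Equation: x = sin(x) + 1
Fixed-point form: x = sin(x) + 1
x₀ = 1.69

x_1 = g(1.690000) = 1.992904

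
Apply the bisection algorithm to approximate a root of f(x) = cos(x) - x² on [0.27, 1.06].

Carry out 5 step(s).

f(x) = cos(x) - x²
Initial interval: [0.27, 1.06]

Iteration 1:
  c_1 = (0.270000 + 1.060000)/2 = 0.665000
  f(c_1) = f(0.665000) = 0.344692
  f(a) × f(c) ≥ 0, new interval: [0.665000, 1.060000]
Iteration 2:
  c_2 = (0.665000 + 1.060000)/2 = 0.862500
  f(c_2) = f(0.862500) = -0.093365
  f(a) × f(c) < 0, new interval: [0.665000, 0.862500]
Iteration 3:
  c_3 = (0.665000 + 0.862500)/2 = 0.763750
  f(c_3) = f(0.763750) = 0.138933
  f(a) × f(c) ≥ 0, new interval: [0.763750, 0.862500]
Iteration 4:
  c_4 = (0.763750 + 0.862500)/2 = 0.813125
  f(c_4) = f(0.813125) = 0.026059
  f(a) × f(c) ≥ 0, new interval: [0.813125, 0.862500]
Iteration 5:
  c_5 = (0.813125 + 0.862500)/2 = 0.837813
  f(c_5) = f(0.837813) = -0.032840
  f(a) × f(c) < 0, new interval: [0.813125, 0.837813]

After 5 iteration(s), the approximation is c_5 = 0.837813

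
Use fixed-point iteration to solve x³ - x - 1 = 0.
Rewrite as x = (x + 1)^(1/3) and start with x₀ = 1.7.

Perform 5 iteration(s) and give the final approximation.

Equation: x³ - x - 1 = 0
Fixed-point form: x = (x + 1)^(1/3)
x₀ = 1.7

x_1 = g(1.700000) = 1.392477
x_2 = g(1.392477) = 1.337465
x_3 = g(1.337465) = 1.327135
x_4 = g(1.327135) = 1.325177
x_5 = g(1.325177) = 1.324805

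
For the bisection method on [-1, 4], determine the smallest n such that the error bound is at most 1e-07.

We need (b-a)/2^n ≤ 1e-07
(4 - (-1))/2^n ≤ 1e-07
5/2^n ≤ 1e-07
2^n ≥ 50000000
n ≥ log₂(50000000) = 25.58
n ≥ 26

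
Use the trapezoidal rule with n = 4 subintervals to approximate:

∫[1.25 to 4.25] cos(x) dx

f(x) = cos(x)
a = 1.25, b = 4.25, n = 4
h = (b - a)/n = 0.750000

Trapezoidal rule: (h/2)[f(x₀) + 2f(x₁) + 2f(x₂) + ... + f(xₙ)]

x_0 = 1.2500, f(x_0) = 0.315322, coefficient = 1
x_1 = 2.0000, f(x_1) = -0.416147, coefficient = 2
x_2 = 2.7500, f(x_2) = -0.924302, coefficient = 2
x_3 = 3.5000, f(x_3) = -0.936457, coefficient = 2
x_4 = 4.2500, f(x_4) = -0.446087, coefficient = 1

I ≈ (0.750000/2) × -4.684577 = -1.756716
Exact value: -1.843974
Error: 0.087258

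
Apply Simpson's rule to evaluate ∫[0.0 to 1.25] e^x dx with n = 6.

f(x) = e^x
a = 0.0, b = 1.25, n = 6
h = (b - a)/n = 0.208333

Simpson's rule: (h/3)[f(x₀) + 4f(x₁) + 2f(x₂) + ... + f(xₙ)]

x_0 = 0.0000, f(x_0) = 1.000000, coefficient = 1
x_1 = 0.2083, f(x_1) = 1.231624, coefficient = 4
x_2 = 0.4167, f(x_2) = 1.516897, coefficient = 2
x_3 = 0.6250, f(x_3) = 1.868246, coefficient = 4
x_4 = 0.8333, f(x_4) = 2.300976, coefficient = 2
x_5 = 1.0417, f(x_5) = 2.833936, coefficient = 4
x_6 = 1.2500, f(x_6) = 3.490343, coefficient = 1

I ≈ (0.208333/3) × 35.861312 = 2.490369
Exact value: 2.490343
Error: 0.000026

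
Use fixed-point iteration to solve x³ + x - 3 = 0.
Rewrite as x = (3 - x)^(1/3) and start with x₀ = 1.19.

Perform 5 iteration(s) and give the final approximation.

Equation: x³ + x - 3 = 0
Fixed-point form: x = (3 - x)^(1/3)
x₀ = 1.19

x_1 = g(1.190000) = 1.218689
x_2 = g(1.218689) = 1.212216
x_3 = g(1.212216) = 1.213682
x_4 = g(1.213682) = 1.213350
x_5 = g(1.213350) = 1.213426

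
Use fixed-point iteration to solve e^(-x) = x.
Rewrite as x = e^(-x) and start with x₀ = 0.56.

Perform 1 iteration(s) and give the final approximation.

Equation: e^(-x) = x
Fixed-point form: x = e^(-x)
x₀ = 0.56

x_1 = g(0.560000) = 0.571209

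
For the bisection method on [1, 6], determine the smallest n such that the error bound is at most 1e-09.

We need (b-a)/2^n ≤ 1e-09
(6 - 1)/2^n ≤ 1e-09
5/2^n ≤ 1e-09
2^n ≥ 5000000000
n ≥ log₂(5000000000) = 32.22
n ≥ 33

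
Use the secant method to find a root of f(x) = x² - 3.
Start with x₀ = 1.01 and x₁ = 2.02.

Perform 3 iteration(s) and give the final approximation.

f(x) = x² - 3
x₀ = 1.01, x₁ = 2.02

Secant formula: x_{n+1} = x_n - f(x_n)(x_n - x_{n-1})/(f(x_n) - f(x_{n-1}))

Iteration 1:
  f(1.010000) = -1.979900
  f(2.020000) = 1.080400
  x_2 = 2.020000 - 1.080400×(2.020000 - 1.010000)/(1.080400 - (-1.979900))
       = 1.663432
Iteration 2:
  f(2.020000) = 1.080400
  f(1.663432) = -0.232993
  x_3 = 1.663432 - (-0.232993)×(1.663432 - 2.020000)/(-0.232993 - 1.080400)
       = 1.726687
Iteration 3:
  f(1.663432) = -0.232993
  f(1.726687) = -0.018553
  x_4 = 1.726687 - (-0.018553)×(1.726687 - 1.663432)/(-0.018553 - (-0.232993))
       = 1.732159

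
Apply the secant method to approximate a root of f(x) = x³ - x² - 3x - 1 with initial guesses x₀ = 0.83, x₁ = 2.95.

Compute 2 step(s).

f(x) = x³ - x² - 3x - 1
x₀ = 0.83, x₁ = 2.95

Secant formula: x_{n+1} = x_n - f(x_n)(x_n - x_{n-1})/(f(x_n) - f(x_{n-1}))

Iteration 1:
  f(0.830000) = -3.607113
  f(2.950000) = 7.119875
  x_2 = 2.950000 - 7.119875×(2.950000 - 0.830000)/(7.119875 - (-3.607113))
       = 1.542882
Iteration 2:
  f(2.950000) = 7.119875
  f(1.542882) = -4.336323
  x_3 = 1.542882 - (-4.336323)×(1.542882 - 2.950000)/(-4.336323 - 7.119875)
       = 2.075495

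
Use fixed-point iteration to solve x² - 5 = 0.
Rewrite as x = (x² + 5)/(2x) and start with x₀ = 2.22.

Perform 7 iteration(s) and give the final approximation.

Equation: x² - 5 = 0
Fixed-point form: x = (x² + 5)/(2x)
x₀ = 2.22

x_1 = g(2.220000) = 2.236126
x_2 = g(2.236126) = 2.236068
x_3 = g(2.236068) = 2.236068
x_4 = g(2.236068) = 2.236068
x_5 = g(2.236068) = 2.236068
x_6 = g(2.236068) = 2.236068
x_7 = g(2.236068) = 2.236068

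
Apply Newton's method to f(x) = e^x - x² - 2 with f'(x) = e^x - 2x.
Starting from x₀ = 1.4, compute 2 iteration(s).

f(x) = e^x - x² - 2
f'(x) = e^x - 2x
x₀ = 1.4

Newton-Raphson formula: x_{n+1} = x_n - f(x_n)/f'(x_n)

Iteration 1:
  f(1.400000) = 0.095200
  f'(1.400000) = 1.255200
  x_1 = 1.400000 - 0.095200/1.255200 = 1.324156
Iteration 2:
  f(1.324156) = 0.005622
  f'(1.324156) = 1.110699
  x_2 = 1.324156 - 0.005622/1.110699 = 1.319094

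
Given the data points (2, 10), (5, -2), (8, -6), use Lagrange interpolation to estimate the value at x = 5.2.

Lagrange interpolation formula:
P(x) = Σ yᵢ × Lᵢ(x)
where Lᵢ(x) = Π_{j≠i} (x - xⱼ)/(xᵢ - xⱼ)

L_0(5.2) = (5.2 - 5)/(2 - 5) × (5.2 - 8)/(2 - 8) = -0.031111
L_1(5.2) = (5.2 - 2)/(5 - 2) × (5.2 - 8)/(5 - 8) = 0.995556
L_2(5.2) = (5.2 - 2)/(8 - 2) × (5.2 - 5)/(8 - 5) = 0.035556

P(5.2) = 10×L_0(5.2) + (-2)×L_1(5.2) + (-6)×L_2(5.2)
P(5.2) = -2.515556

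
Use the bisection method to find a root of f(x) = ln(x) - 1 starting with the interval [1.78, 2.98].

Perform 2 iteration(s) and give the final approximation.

f(x) = ln(x) - 1
Initial interval: [1.78, 2.98]

Iteration 1:
  c_1 = (1.780000 + 2.980000)/2 = 2.380000
  f(c_1) = f(2.380000) = -0.132900
  f(a) × f(c) ≥ 0, new interval: [2.380000, 2.980000]
Iteration 2:
  c_2 = (2.380000 + 2.980000)/2 = 2.680000
  f(c_2) = f(2.680000) = -0.014183
  f(a) × f(c) ≥ 0, new interval: [2.680000, 2.980000]

After 2 iteration(s), the approximation is c_2 = 2.680000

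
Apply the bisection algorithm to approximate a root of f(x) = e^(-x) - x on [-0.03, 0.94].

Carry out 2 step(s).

f(x) = e^(-x) - x
Initial interval: [-0.03, 0.94]

Iteration 1:
  c_1 = (-0.030000 + 0.940000)/2 = 0.455000
  f(c_1) = f(0.455000) = 0.179448
  f(a) × f(c) ≥ 0, new interval: [0.455000, 0.940000]
Iteration 2:
  c_2 = (0.455000 + 0.940000)/2 = 0.697500
  f(c_2) = f(0.697500) = -0.199672
  f(a) × f(c) < 0, new interval: [0.455000, 0.697500]

After 2 iteration(s), the approximation is c_2 = 0.697500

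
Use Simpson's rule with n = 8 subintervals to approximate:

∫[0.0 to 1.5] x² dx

f(x) = x²
a = 0.0, b = 1.5, n = 8
h = (b - a)/n = 0.187500

Simpson's rule: (h/3)[f(x₀) + 4f(x₁) + 2f(x₂) + ... + f(xₙ)]

x_0 = 0.0000, f(x_0) = 0.000000, coefficient = 1
x_1 = 0.1875, f(x_1) = 0.035156, coefficient = 4
x_2 = 0.3750, f(x_2) = 0.140625, coefficient = 2
x_3 = 0.5625, f(x_3) = 0.316406, coefficient = 4
x_4 = 0.7500, f(x_4) = 0.562500, coefficient = 2
x_5 = 0.9375, f(x_5) = 0.878906, coefficient = 4
x_6 = 1.1250, f(x_6) = 1.265625, coefficient = 2
x_7 = 1.3125, f(x_7) = 1.722656, coefficient = 4
x_8 = 1.5000, f(x_8) = 2.250000, coefficient = 1

I ≈ (0.187500/3) × 18.000000 = 1.125000
Exact value: 1.125000
Error: 0.000000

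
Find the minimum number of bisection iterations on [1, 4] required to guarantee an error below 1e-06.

We need (b-a)/2^n ≤ 1e-06
(4 - 1)/2^n ≤ 1e-06
3/2^n ≤ 1e-06
2^n ≥ 3000000
n ≥ log₂(3000000) = 21.52
n ≥ 22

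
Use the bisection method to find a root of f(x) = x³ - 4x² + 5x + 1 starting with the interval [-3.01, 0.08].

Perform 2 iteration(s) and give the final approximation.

f(x) = x³ - 4x² + 5x + 1
Initial interval: [-3.01, 0.08]

Iteration 1:
  c_1 = (-3.010000 + 0.080000)/2 = -1.465000
  f(c_1) = f(-1.465000) = -18.054120
  f(a) × f(c) ≥ 0, new interval: [-1.465000, 0.080000]
Iteration 2:
  c_2 = (-1.465000 + 0.080000)/2 = -0.692500
  f(c_2) = f(-0.692500) = -4.712818
  f(a) × f(c) ≥ 0, new interval: [-0.692500, 0.080000]

After 2 iteration(s), the approximation is c_2 = -0.692500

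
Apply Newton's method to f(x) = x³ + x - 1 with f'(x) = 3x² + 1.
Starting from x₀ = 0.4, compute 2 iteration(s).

f(x) = x³ + x - 1
f'(x) = 3x² + 1
x₀ = 0.4

Newton-Raphson formula: x_{n+1} = x_n - f(x_n)/f'(x_n)

Iteration 1:
  f(0.400000) = -0.536000
  f'(0.400000) = 1.480000
  x_1 = 0.400000 - (-0.536000)/1.480000 = 0.762162
Iteration 2:
  f(0.762162) = 0.204895
  f'(0.762162) = 2.742673
  x_2 = 0.762162 - 0.204895/2.742673 = 0.687456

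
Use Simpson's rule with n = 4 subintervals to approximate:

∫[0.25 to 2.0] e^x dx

f(x) = e^x
a = 0.25, b = 2.0, n = 4
h = (b - a)/n = 0.437500

Simpson's rule: (h/3)[f(x₀) + 4f(x₁) + 2f(x₂) + ... + f(xₙ)]

x_0 = 0.2500, f(x_0) = 1.284025, coefficient = 1
x_1 = 0.6875, f(x_1) = 1.988737, coefficient = 4
x_2 = 1.1250, f(x_2) = 3.080217, coefficient = 2
x_3 = 1.5625, f(x_3) = 4.770733, coefficient = 4
x_4 = 2.0000, f(x_4) = 7.389056, coefficient = 1

I ≈ (0.437500/3) × 41.871398 = 6.106246
Exact value: 6.105031
Error: 0.001215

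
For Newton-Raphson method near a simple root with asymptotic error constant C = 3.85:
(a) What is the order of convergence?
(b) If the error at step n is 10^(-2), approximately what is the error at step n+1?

(a) Newton-Raphson has quadratic (order 2) convergence near simple roots.
    This means |e_{n+1}| ≈ C|e_n|².

(b) With |e_n| = 10^(-2) and C = 3.85:
    |e_{n+1}| ≈ 3.85 × (10^(-2))² = 3.85 × 10^(-4)

(a) 2 (quadratic); (b) |e_{n+1}| ≈ 3.850e-04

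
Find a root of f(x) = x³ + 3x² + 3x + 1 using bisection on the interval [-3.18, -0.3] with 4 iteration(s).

f(x) = x³ + 3x² + 3x + 1
Initial interval: [-3.18, -0.3]

Iteration 1:
  c_1 = (-3.180000 + (-0.300000))/2 = -1.740000
  f(c_1) = f(-1.740000) = -0.405224
  f(a) × f(c) ≥ 0, new interval: [-1.740000, -0.300000]
Iteration 2:
  c_2 = (-1.740000 + (-0.300000))/2 = -1.020000
  f(c_2) = f(-1.020000) = -0.000008
  f(a) × f(c) ≥ 0, new interval: [-1.020000, -0.300000]
Iteration 3:
  c_3 = (-1.020000 + (-0.300000))/2 = -0.660000
  f(c_3) = f(-0.660000) = 0.039304
  f(a) × f(c) < 0, new interval: [-1.020000, -0.660000]
Iteration 4:
  c_4 = (-1.020000 + (-0.660000))/2 = -0.840000
  f(c_4) = f(-0.840000) = 0.004096
  f(a) × f(c) < 0, new interval: [-1.020000, -0.840000]

After 4 iteration(s), the approximation is c_4 = -0.840000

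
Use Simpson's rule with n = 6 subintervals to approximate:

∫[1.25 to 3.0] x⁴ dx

f(x) = x⁴
a = 1.25, b = 3.0, n = 6
h = (b - a)/n = 0.291667

Simpson's rule: (h/3)[f(x₀) + 4f(x₁) + 2f(x₂) + ... + f(xₙ)]

x_0 = 1.2500, f(x_0) = 2.441406, coefficient = 1
x_1 = 1.5417, f(x_1) = 5.648875, coefficient = 4
x_2 = 1.8333, f(x_2) = 11.297068, coefficient = 2
x_3 = 2.1250, f(x_3) = 20.390869, coefficient = 4
x_4 = 2.4167, f(x_4) = 34.108845, coefficient = 2
x_5 = 2.7083, f(x_5) = 53.803244, coefficient = 4
x_6 = 3.0000, f(x_6) = 81.000000, coefficient = 1

I ≈ (0.291667/3) × 493.625181 = 47.991337
Exact value: 47.989648
Error: 0.001689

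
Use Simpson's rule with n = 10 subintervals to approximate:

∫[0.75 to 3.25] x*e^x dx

f(x) = x*e^x
a = 0.75, b = 3.25, n = 10
h = (b - a)/n = 0.250000

Simpson's rule: (h/3)[f(x₀) + 4f(x₁) + 2f(x₂) + ... + f(xₙ)]

x_0 = 0.7500, f(x_0) = 1.587750, coefficient = 1
x_1 = 1.0000, f(x_1) = 2.718282, coefficient = 4
x_2 = 1.2500, f(x_2) = 4.362929, coefficient = 2
x_3 = 1.5000, f(x_3) = 6.722534, coefficient = 4
x_4 = 1.7500, f(x_4) = 10.070555, coefficient = 2
x_5 = 2.0000, f(x_5) = 14.778112, coefficient = 4
x_6 = 2.2500, f(x_6) = 21.347406, coefficient = 2
x_7 = 2.5000, f(x_7) = 30.456235, coefficient = 4
x_8 = 2.7500, f(x_8) = 43.017238, coefficient = 2
x_9 = 3.0000, f(x_9) = 60.256611, coefficient = 4
x_10 = 3.2500, f(x_10) = 83.818605, coefficient = 1

I ≈ (0.250000/3) × 702.729701 = 58.560808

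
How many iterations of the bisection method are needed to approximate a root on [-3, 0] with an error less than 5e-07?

We need (b-a)/2^n ≤ 5e-07
(0 - (-3))/2^n ≤ 5e-07
3/2^n ≤ 5e-07
2^n ≥ 6000000
n ≥ log₂(6000000) = 22.52
n ≥ 23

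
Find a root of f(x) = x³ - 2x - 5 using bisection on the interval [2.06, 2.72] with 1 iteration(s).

f(x) = x³ - 2x - 5
Initial interval: [2.06, 2.72]

Iteration 1:
  c_1 = (2.060000 + 2.720000)/2 = 2.390000
  f(c_1) = f(2.390000) = 3.871919
  f(a) × f(c) < 0, new interval: [2.060000, 2.390000]

After 1 iteration(s), the approximation is c_1 = 2.390000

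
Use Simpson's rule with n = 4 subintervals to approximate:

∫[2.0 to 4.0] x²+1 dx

f(x) = x²+1
a = 2.0, b = 4.0, n = 4
h = (b - a)/n = 0.500000

Simpson's rule: (h/3)[f(x₀) + 4f(x₁) + 2f(x₂) + ... + f(xₙ)]

x_0 = 2.0000, f(x_0) = 5.000000, coefficient = 1
x_1 = 2.5000, f(x_1) = 7.250000, coefficient = 4
x_2 = 3.0000, f(x_2) = 10.000000, coefficient = 2
x_3 = 3.5000, f(x_3) = 13.250000, coefficient = 4
x_4 = 4.0000, f(x_4) = 17.000000, coefficient = 1

I ≈ (0.500000/3) × 124.000000 = 20.666667
Exact value: 20.666667
Error: 0.000000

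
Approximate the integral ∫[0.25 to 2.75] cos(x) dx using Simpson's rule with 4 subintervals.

f(x) = cos(x)
a = 0.25, b = 2.75, n = 4
h = (b - a)/n = 0.625000

Simpson's rule: (h/3)[f(x₀) + 4f(x₁) + 2f(x₂) + ... + f(xₙ)]

x_0 = 0.2500, f(x_0) = 0.968912, coefficient = 1
x_1 = 0.8750, f(x_1) = 0.640997, coefficient = 4
x_2 = 1.5000, f(x_2) = 0.070737, coefficient = 2
x_3 = 2.1250, f(x_3) = -0.526266, coefficient = 4
x_4 = 2.7500, f(x_4) = -0.924302, coefficient = 1

I ≈ (0.625000/3) × 0.645007 = 0.134376
Exact value: 0.134257
Error: 0.000119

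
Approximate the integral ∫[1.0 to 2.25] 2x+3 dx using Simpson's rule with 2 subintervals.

f(x) = 2x+3
a = 1.0, b = 2.25, n = 2
h = (b - a)/n = 0.625000

Simpson's rule: (h/3)[f(x₀) + 4f(x₁) + 2f(x₂) + ... + f(xₙ)]

x_0 = 1.0000, f(x_0) = 5.000000, coefficient = 1
x_1 = 1.6250, f(x_1) = 6.250000, coefficient = 4
x_2 = 2.2500, f(x_2) = 7.500000, coefficient = 1

I ≈ (0.625000/3) × 37.500000 = 7.812500
Exact value: 7.812500
Error: 0.000000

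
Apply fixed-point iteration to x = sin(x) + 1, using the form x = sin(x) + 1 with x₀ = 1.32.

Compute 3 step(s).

Equation: x = sin(x) + 1
Fixed-point form: x = sin(x) + 1
x₀ = 1.32

x_1 = g(1.320000) = 1.968715
x_2 = g(1.968715) = 1.921869
x_3 = g(1.921869) = 1.939004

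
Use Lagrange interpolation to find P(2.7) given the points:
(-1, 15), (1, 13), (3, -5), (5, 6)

Lagrange interpolation formula:
P(x) = Σ yᵢ × Lᵢ(x)
where Lᵢ(x) = Π_{j≠i} (x - xⱼ)/(xᵢ - xⱼ)

L_0(2.7) = (2.7 - 1)/(-1 - 1) × (2.7 - 3)/(-1 - 3) × (2.7 - 5)/(-1 - 5) = -0.024437
L_1(2.7) = (2.7 - (-1))/(1 - (-1)) × (2.7 - 3)/(1 - 3) × (2.7 - 5)/(1 - 5) = 0.159562
L_2(2.7) = (2.7 - (-1))/(3 - (-1)) × (2.7 - 1)/(3 - 1) × (2.7 - 5)/(3 - 5) = 0.904188
L_3(2.7) = (2.7 - (-1))/(5 - (-1)) × (2.7 - 1)/(5 - 1) × (2.7 - 3)/(5 - 3) = -0.039312

P(2.7) = 15×L_0(2.7) + 13×L_1(2.7) + (-5)×L_2(2.7) + 6×L_3(2.7)
P(2.7) = -3.049063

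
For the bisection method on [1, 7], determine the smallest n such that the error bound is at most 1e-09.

We need (b-a)/2^n ≤ 1e-09
(7 - 1)/2^n ≤ 1e-09
6/2^n ≤ 1e-09
2^n ≥ 6000000000
n ≥ log₂(6000000000) = 32.48
n ≥ 33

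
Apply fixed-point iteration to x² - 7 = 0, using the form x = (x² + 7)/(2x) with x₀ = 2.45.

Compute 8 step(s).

Equation: x² - 7 = 0
Fixed-point form: x = (x² + 7)/(2x)
x₀ = 2.45

x_1 = g(2.450000) = 2.653571
x_2 = g(2.653571) = 2.645763
x_3 = g(2.645763) = 2.645751
x_4 = g(2.645751) = 2.645751
x_5 = g(2.645751) = 2.645751
x_6 = g(2.645751) = 2.645751
x_7 = g(2.645751) = 2.645751
x_8 = g(2.645751) = 2.645751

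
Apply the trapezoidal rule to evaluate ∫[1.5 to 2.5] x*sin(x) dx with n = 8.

f(x) = x*sin(x)
a = 1.5, b = 2.5, n = 8
h = (b - a)/n = 0.125000

Trapezoidal rule: (h/2)[f(x₀) + 2f(x₁) + 2f(x₂) + ... + f(xₙ)]

x_0 = 1.5000, f(x_0) = 1.496242, coefficient = 1
x_1 = 1.6250, f(x_1) = 1.622613, coefficient = 2
x_2 = 1.7500, f(x_2) = 1.721975, coefficient = 2
x_3 = 1.8750, f(x_3) = 1.788911, coefficient = 2
x_4 = 2.0000, f(x_4) = 1.818595, coefficient = 2
x_5 = 2.1250, f(x_5) = 1.806930, coefficient = 2
x_6 = 2.2500, f(x_6) = 1.750665, coefficient = 2
x_7 = 2.3750, f(x_7) = 1.647502, coefficient = 2
x_8 = 2.5000, f(x_8) = 1.496180, coefficient = 1

I ≈ (0.125000/2) × 27.306804 = 1.706675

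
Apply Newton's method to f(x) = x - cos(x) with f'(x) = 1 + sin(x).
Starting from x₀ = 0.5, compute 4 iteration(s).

f(x) = x - cos(x)
f'(x) = 1 + sin(x)
x₀ = 0.5

Newton-Raphson formula: x_{n+1} = x_n - f(x_n)/f'(x_n)

Iteration 1:
  f(0.500000) = -0.377583
  f'(0.500000) = 1.479426
  x_1 = 0.500000 - (-0.377583)/1.479426 = 0.755222
Iteration 2:
  f(0.755222) = 0.027103
  f'(0.755222) = 1.685451
  x_2 = 0.755222 - 0.027103/1.685451 = 0.739142
Iteration 3:
  f(0.739142) = 0.000095
  f'(0.739142) = 1.673654
  x_3 = 0.739142 - 0.000095/1.673654 = 0.739085
Iteration 4:
  f(0.739085) = 0.000000
  f'(0.739085) = 1.673612
  x_4 = 0.739085 - 0.000000/1.673612 = 0.739085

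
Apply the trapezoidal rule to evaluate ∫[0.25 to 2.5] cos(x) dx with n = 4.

f(x) = cos(x)
a = 0.25, b = 2.5, n = 4
h = (b - a)/n = 0.562500

Trapezoidal rule: (h/2)[f(x₀) + 2f(x₁) + 2f(x₂) + ... + f(xₙ)]

x_0 = 0.2500, f(x_0) = 0.968912, coefficient = 1
x_1 = 0.8125, f(x_1) = 0.687686, coefficient = 2
x_2 = 1.3750, f(x_2) = 0.194548, coefficient = 2
x_3 = 1.9375, f(x_3) = -0.358540, coefficient = 2
x_4 = 2.5000, f(x_4) = -0.801144, coefficient = 1

I ≈ (0.562500/2) × 1.215155 = 0.341762
Exact value: 0.351068
Error: 0.009306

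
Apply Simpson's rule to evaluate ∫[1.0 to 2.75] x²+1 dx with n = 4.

f(x) = x²+1
a = 1.0, b = 2.75, n = 4
h = (b - a)/n = 0.437500

Simpson's rule: (h/3)[f(x₀) + 4f(x₁) + 2f(x₂) + ... + f(xₙ)]

x_0 = 1.0000, f(x_0) = 2.000000, coefficient = 1
x_1 = 1.4375, f(x_1) = 3.066406, coefficient = 4
x_2 = 1.8750, f(x_2) = 4.515625, coefficient = 2
x_3 = 2.3125, f(x_3) = 6.347656, coefficient = 4
x_4 = 2.7500, f(x_4) = 8.562500, coefficient = 1

I ≈ (0.437500/3) × 57.250000 = 8.348958
Exact value: 8.348958
Error: 0.000000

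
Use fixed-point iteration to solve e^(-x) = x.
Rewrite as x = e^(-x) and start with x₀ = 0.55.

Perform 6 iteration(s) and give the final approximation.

Equation: e^(-x) = x
Fixed-point form: x = e^(-x)
x₀ = 0.55

x_1 = g(0.550000) = 0.576950
x_2 = g(0.576950) = 0.561609
x_3 = g(0.561609) = 0.570291
x_4 = g(0.570291) = 0.565361
x_5 = g(0.565361) = 0.568155
x_6 = g(0.568155) = 0.566570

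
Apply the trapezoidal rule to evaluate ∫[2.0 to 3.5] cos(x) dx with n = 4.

f(x) = cos(x)
a = 2.0, b = 3.5, n = 4
h = (b - a)/n = 0.375000

Trapezoidal rule: (h/2)[f(x₀) + 2f(x₁) + 2f(x₂) + ... + f(xₙ)]

x_0 = 2.0000, f(x_0) = -0.416147, coefficient = 1
x_1 = 2.3750, f(x_1) = -0.720278, coefficient = 2
x_2 = 2.7500, f(x_2) = -0.924302, coefficient = 2
x_3 = 3.1250, f(x_3) = -0.999862, coefficient = 2
x_4 = 3.5000, f(x_4) = -0.936457, coefficient = 1

I ≈ (0.375000/2) × -6.641490 = -1.245279
Exact value: -1.260081
Error: 0.014801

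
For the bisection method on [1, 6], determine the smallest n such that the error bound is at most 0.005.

We need (b-a)/2^n ≤ 0.005
(6 - 1)/2^n ≤ 0.005
5/2^n ≤ 0.005
2^n ≥ 1000
n ≥ log₂(1000) = 9.97
n ≥ 10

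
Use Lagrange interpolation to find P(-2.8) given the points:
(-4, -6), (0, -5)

Lagrange interpolation formula:
P(x) = Σ yᵢ × Lᵢ(x)
where Lᵢ(x) = Π_{j≠i} (x - xⱼ)/(xᵢ - xⱼ)

L_0(-2.8) = (-2.8 - 0)/(-4 - 0) = 0.700000
L_1(-2.8) = (-2.8 - (-4))/(0 - (-4)) = 0.300000

P(-2.8) = (-6)×L_0(-2.8) + (-5)×L_1(-2.8)
P(-2.8) = -5.700000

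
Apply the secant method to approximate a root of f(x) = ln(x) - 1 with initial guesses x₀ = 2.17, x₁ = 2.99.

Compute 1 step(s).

f(x) = ln(x) - 1
x₀ = 2.17, x₁ = 2.99

Secant formula: x_{n+1} = x_n - f(x_n)(x_n - x_{n-1})/(f(x_n) - f(x_{n-1}))

Iteration 1:
  f(2.170000) = -0.225273
  f(2.990000) = 0.095273
  x_2 = 2.990000 - 0.095273×(2.990000 - 2.170000)/(0.095273 - (-0.225273))
       = 2.746278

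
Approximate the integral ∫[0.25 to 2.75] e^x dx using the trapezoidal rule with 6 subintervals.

f(x) = e^x
a = 0.25, b = 2.75, n = 6
h = (b - a)/n = 0.416667

Trapezoidal rule: (h/2)[f(x₀) + 2f(x₁) + 2f(x₂) + ... + f(xₙ)]

x_0 = 0.2500, f(x_0) = 1.284025, coefficient = 1
x_1 = 0.6667, f(x_1) = 1.947734, coefficient = 2
x_2 = 1.0833, f(x_2) = 2.954512, coefficient = 2
x_3 = 1.5000, f(x_3) = 4.481689, coefficient = 2
x_4 = 1.9167, f(x_4) = 6.798260, coefficient = 2
x_5 = 2.3333, f(x_5) = 10.312259, coefficient = 2
x_6 = 2.7500, f(x_6) = 15.642632, coefficient = 1

I ≈ (0.416667/2) × 69.915563 = 14.565742
Exact value: 14.358606
Error: 0.207136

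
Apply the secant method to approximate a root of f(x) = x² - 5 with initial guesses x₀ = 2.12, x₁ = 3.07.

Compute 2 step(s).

f(x) = x² - 5
x₀ = 2.12, x₁ = 3.07

Secant formula: x_{n+1} = x_n - f(x_n)(x_n - x_{n-1})/(f(x_n) - f(x_{n-1}))

Iteration 1:
  f(2.120000) = -0.505600
  f(3.070000) = 4.424900
  x_2 = 3.070000 - 4.424900×(3.070000 - 2.120000)/(4.424900 - (-0.505600))
       = 2.217418
Iteration 2:
  f(3.070000) = 4.424900
  f(2.217418) = -0.083057
  x_3 = 2.217418 - (-0.083057)×(2.217418 - 3.070000)/(-0.083057 - 4.424900)
       = 2.233127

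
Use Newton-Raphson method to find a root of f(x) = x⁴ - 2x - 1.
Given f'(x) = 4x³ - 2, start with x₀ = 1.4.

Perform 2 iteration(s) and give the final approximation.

f(x) = x⁴ - 2x - 1
f'(x) = 4x³ - 2
x₀ = 1.4

Newton-Raphson formula: x_{n+1} = x_n - f(x_n)/f'(x_n)

Iteration 1:
  f(1.400000) = 0.041600
  f'(1.400000) = 8.976000
  x_1 = 1.400000 - 0.041600/8.976000 = 1.395365
Iteration 2:
  f(1.395365) = 0.000252
  f'(1.395365) = 8.867355
  x_2 = 1.395365 - 0.000252/8.867355 = 1.395337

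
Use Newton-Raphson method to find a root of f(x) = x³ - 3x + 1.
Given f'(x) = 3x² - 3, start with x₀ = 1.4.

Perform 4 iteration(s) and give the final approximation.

f(x) = x³ - 3x + 1
f'(x) = 3x² - 3
x₀ = 1.4

Newton-Raphson formula: x_{n+1} = x_n - f(x_n)/f'(x_n)

Iteration 1:
  f(1.400000) = -0.456000
  f'(1.400000) = 2.880000
  x_1 = 1.400000 - (-0.456000)/2.880000 = 1.558333
Iteration 2:
  f(1.558333) = 0.109261
  f'(1.558333) = 4.285208
  x_2 = 1.558333 - 0.109261/4.285208 = 1.532836
Iteration 3:
  f(1.532836) = 0.003023
  f'(1.532836) = 4.048759
  x_3 = 1.532836 - 0.003023/4.048759 = 1.532090
Iteration 4:
  f(1.532090) = 0.000003
  f'(1.532090) = 4.041895
  x_4 = 1.532090 - 0.000003/4.041895 = 1.532089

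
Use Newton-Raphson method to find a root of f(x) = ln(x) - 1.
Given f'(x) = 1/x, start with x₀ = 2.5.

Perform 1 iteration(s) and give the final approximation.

f(x) = ln(x) - 1
f'(x) = 1/x
x₀ = 2.5

Newton-Raphson formula: x_{n+1} = x_n - f(x_n)/f'(x_n)

Iteration 1:
  f(2.500000) = -0.083709
  f'(2.500000) = 0.400000
  x_1 = 2.500000 - (-0.083709)/0.400000 = 2.709273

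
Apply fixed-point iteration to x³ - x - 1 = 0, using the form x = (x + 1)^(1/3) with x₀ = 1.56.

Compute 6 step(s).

Equation: x³ - x - 1 = 0
Fixed-point form: x = (x + 1)^(1/3)
x₀ = 1.56

x_1 = g(1.560000) = 1.367981
x_2 = g(1.367981) = 1.332885
x_3 = g(1.332885) = 1.326267
x_4 = g(1.326267) = 1.325012
x_5 = g(1.325012) = 1.324774
x_6 = g(1.324774) = 1.324729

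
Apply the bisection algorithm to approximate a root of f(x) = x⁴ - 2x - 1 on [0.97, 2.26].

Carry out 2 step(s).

f(x) = x⁴ - 2x - 1
Initial interval: [0.97, 2.26]

Iteration 1:
  c_1 = (0.970000 + 2.260000)/2 = 1.615000
  f(c_1) = f(1.615000) = 2.572838
  f(a) × f(c) < 0, new interval: [0.970000, 1.615000]
Iteration 2:
  c_2 = (0.970000 + 1.615000)/2 = 1.292500
  f(c_2) = f(1.292500) = -0.794242
  f(a) × f(c) ≥ 0, new interval: [1.292500, 1.615000]

After 2 iteration(s), the approximation is c_2 = 1.292500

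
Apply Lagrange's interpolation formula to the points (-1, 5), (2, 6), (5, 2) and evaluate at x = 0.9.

Lagrange interpolation formula:
P(x) = Σ yᵢ × Lᵢ(x)
where Lᵢ(x) = Π_{j≠i} (x - xⱼ)/(xᵢ - xⱼ)

L_0(0.9) = (0.9 - 2)/(-1 - 2) × (0.9 - 5)/(-1 - 5) = 0.250556
L_1(0.9) = (0.9 - (-1))/(2 - (-1)) × (0.9 - 5)/(2 - 5) = 0.865556
L_2(0.9) = (0.9 - (-1))/(5 - (-1)) × (0.9 - 2)/(5 - 2) = -0.116111

P(0.9) = 5×L_0(0.9) + 6×L_1(0.9) + 2×L_2(0.9)
P(0.9) = 6.213889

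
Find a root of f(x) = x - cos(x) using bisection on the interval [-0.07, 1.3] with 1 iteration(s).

f(x) = x - cos(x)
Initial interval: [-0.07, 1.3]

Iteration 1:
  c_1 = (-0.070000 + 1.300000)/2 = 0.615000
  f(c_1) = f(0.615000) = -0.201773
  f(a) × f(c) ≥ 0, new interval: [0.615000, 1.300000]

After 1 iteration(s), the approximation is c_1 = 0.615000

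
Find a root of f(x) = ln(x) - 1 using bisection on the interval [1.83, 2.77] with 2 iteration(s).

f(x) = ln(x) - 1
Initial interval: [1.83, 2.77]

Iteration 1:
  c_1 = (1.830000 + 2.770000)/2 = 2.300000
  f(c_1) = f(2.300000) = -0.167091
  f(a) × f(c) ≥ 0, new interval: [2.300000, 2.770000]
Iteration 2:
  c_2 = (2.300000 + 2.770000)/2 = 2.535000
  f(c_2) = f(2.535000) = -0.069806
  f(a) × f(c) ≥ 0, new interval: [2.535000, 2.770000]

After 2 iteration(s), the approximation is c_2 = 2.535000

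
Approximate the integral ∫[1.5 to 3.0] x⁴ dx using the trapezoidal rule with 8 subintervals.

f(x) = x⁴
a = 1.5, b = 3.0, n = 8
h = (b - a)/n = 0.187500

Trapezoidal rule: (h/2)[f(x₀) + 2f(x₁) + 2f(x₂) + ... + f(xₙ)]

x_0 = 1.5000, f(x_0) = 5.062500, coefficient = 1
x_1 = 1.6875, f(x_1) = 8.109146, coefficient = 2
x_2 = 1.8750, f(x_2) = 12.359619, coefficient = 2
x_3 = 2.0625, f(x_3) = 18.095718, coefficient = 2
x_4 = 2.2500, f(x_4) = 25.628906, coefficient = 2
x_5 = 2.4375, f(x_5) = 35.300308, coefficient = 2
x_6 = 2.6250, f(x_6) = 47.480713, coefficient = 2
x_7 = 2.8125, f(x_7) = 62.570572, coefficient = 2
x_8 = 3.0000, f(x_8) = 81.000000, coefficient = 1

I ≈ (0.187500/2) × 505.152466 = 47.358044
Exact value: 47.081250
Error: 0.276794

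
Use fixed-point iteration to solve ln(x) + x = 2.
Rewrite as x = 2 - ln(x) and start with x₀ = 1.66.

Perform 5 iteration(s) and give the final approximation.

Equation: ln(x) + x = 2
Fixed-point form: x = 2 - ln(x)
x₀ = 1.66

x_1 = g(1.660000) = 1.493182
x_2 = g(1.493182) = 1.599090
x_3 = g(1.599090) = 1.530565
x_4 = g(1.530565) = 1.574363
x_5 = g(1.574363) = 1.546149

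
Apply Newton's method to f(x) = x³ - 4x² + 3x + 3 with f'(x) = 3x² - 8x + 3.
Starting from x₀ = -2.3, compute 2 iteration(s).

f(x) = x³ - 4x² + 3x + 3
f'(x) = 3x² - 8x + 3
x₀ = -2.3

Newton-Raphson formula: x_{n+1} = x_n - f(x_n)/f'(x_n)

Iteration 1:
  f(-2.300000) = -37.227000
  f'(-2.300000) = 37.270000
  x_1 = -2.300000 - (-37.227000)/37.270000 = -1.301154
Iteration 2:
  f(-1.301154) = -9.878320
  f'(-1.301154) = 18.488233
  x_2 = -1.301154 - (-9.878320)/18.488233 = -0.766851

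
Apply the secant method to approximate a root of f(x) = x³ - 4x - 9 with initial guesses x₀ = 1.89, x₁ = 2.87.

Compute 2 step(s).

f(x) = x³ - 4x - 9
x₀ = 1.89, x₁ = 2.87

Secant formula: x_{n+1} = x_n - f(x_n)(x_n - x_{n-1})/(f(x_n) - f(x_{n-1}))

Iteration 1:
  f(1.890000) = -9.808731
  f(2.870000) = 3.159903
  x_2 = 2.870000 - 3.159903×(2.870000 - 1.890000)/(3.159903 - (-9.808731))
       = 2.631216
Iteration 2:
  f(2.870000) = 3.159903
  f(2.631216) = -1.308176
  x_3 = 2.631216 - (-1.308176)×(2.631216 - 2.870000)/(-1.308176 - 3.159903)
       = 2.701128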